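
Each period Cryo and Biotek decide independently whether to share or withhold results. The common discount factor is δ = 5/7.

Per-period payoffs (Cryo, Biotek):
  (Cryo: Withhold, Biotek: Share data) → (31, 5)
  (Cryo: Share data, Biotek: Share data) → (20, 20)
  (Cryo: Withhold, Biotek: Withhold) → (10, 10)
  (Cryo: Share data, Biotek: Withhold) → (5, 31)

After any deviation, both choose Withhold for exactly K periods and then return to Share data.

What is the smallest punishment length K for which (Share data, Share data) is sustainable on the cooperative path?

2

No profitable deviation requires (20−10)(δ+…+δ^K) ≥ 31−20, i.e. δ+…+δ^K ≥ 11/10 ≈ 1.1000.
With δ = 5/7, the partial sums are K=1: 0.7143, K=2: 1.2245.
K = 2 is the first length at which the sum reaches 1.1000.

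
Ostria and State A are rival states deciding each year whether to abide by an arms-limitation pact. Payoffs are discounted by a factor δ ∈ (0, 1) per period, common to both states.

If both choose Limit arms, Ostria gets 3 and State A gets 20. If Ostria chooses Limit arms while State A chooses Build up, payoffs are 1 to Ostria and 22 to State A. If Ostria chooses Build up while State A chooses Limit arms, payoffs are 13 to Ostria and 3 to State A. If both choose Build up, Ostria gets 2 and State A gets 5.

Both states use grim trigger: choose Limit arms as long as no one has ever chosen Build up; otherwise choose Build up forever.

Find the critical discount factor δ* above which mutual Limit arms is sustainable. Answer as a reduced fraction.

Ostria: cooperation gives 3 each period; deviation gives 13 once then 2 forever.
  3/(1−δ) ≥ 13 + 2δ/(1−δ) ⇒ δ ≥ 10/11.
State A: cooperation gives 20 each period; deviation gives 22 once then 5 forever.
  δ ≥ 2/17.
Both must hold, so the binding constraint is Ostria's: δ ≥ 10/11.

10/11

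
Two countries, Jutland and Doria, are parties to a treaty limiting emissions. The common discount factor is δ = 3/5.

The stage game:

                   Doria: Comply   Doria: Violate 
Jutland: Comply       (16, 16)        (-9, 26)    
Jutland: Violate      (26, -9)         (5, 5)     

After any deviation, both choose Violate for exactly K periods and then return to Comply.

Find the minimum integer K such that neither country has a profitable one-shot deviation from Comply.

Need Σ_{k=1}^{K} δ^k ≥ (26−16)/(16−5) = 0.9091 at δ = 3/5.
At K = 1 the sum is 0.6000 < 0.9091; at K = 2 it is 0.9600 ≥ 0.9091.
So the minimum punishment length is K = 2.

2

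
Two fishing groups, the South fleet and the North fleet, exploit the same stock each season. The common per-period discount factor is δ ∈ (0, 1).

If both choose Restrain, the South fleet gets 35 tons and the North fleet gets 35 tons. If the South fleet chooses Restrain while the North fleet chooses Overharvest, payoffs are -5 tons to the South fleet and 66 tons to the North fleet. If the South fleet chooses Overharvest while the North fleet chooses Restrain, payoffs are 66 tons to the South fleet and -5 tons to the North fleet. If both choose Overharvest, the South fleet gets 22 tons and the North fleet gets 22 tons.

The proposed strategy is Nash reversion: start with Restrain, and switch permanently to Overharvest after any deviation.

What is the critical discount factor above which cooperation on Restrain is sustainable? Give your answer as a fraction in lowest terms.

31/44

Under grim trigger the critical discount factor is (T−C)/(T−P) with T = 66, C = 35, P = 22.
δ* = (66−35)/(66−22) = 31/44.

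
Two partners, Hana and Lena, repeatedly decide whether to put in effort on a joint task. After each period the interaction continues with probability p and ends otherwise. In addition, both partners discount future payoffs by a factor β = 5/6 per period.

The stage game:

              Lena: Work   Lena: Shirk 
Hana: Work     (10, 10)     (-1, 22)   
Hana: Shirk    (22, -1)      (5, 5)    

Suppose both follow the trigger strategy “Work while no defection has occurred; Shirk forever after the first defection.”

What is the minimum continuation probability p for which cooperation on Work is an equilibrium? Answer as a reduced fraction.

72/85

Expected continuation weight on next period's payoff is β·p = 5/6·p, which plays the role of the discount factor.
Cooperation requires 5/6·p ≥ (22−10)/(22−5) = 12/17, hence p ≥ 72/85.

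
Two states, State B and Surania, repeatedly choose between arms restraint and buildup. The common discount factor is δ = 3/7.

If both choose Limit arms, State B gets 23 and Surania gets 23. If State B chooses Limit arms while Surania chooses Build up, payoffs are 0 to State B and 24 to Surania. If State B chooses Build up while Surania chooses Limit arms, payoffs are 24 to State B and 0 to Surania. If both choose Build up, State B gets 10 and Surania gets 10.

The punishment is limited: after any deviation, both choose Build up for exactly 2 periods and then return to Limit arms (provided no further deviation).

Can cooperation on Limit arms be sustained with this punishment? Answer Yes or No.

IC: δ+…+δ^2 ≥ (24−23)/(23−10) = 1/13.
At δ = 3/7: partial sum = 0.6122 ≥ 0.0769. Cooperation sustainable.

Yes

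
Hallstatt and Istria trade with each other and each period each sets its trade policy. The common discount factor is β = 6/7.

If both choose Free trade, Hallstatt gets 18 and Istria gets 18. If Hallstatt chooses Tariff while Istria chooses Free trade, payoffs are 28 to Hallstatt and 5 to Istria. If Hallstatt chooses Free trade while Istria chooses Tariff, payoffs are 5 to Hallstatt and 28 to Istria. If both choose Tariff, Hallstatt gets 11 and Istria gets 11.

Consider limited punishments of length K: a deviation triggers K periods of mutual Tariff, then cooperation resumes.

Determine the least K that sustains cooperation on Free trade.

No profitable deviation requires (18−11)(β+…+β^K) ≥ 28−18, i.e. β+…+β^K ≥ 10/7 ≈ 1.4286.
With β = 6/7, the partial sums are K=1: 0.8571, K=2: 1.5918.
K = 2 is the first length at which the sum reaches 1.4286.

2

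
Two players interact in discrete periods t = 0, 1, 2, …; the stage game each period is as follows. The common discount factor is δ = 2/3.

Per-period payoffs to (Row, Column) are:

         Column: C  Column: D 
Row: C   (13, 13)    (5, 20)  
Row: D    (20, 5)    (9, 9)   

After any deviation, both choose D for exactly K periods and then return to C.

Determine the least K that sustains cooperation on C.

6

No profitable deviation requires (13−9)(δ+…+δ^K) ≥ 20−13, i.e. δ+…+δ^K ≥ 7/4 ≈ 1.7500.
With δ = 2/3, the partial sums are K=1: 0.6667, K=2: 1.1111, K=3: 1.4074, K=4: 1.6049, K=5: 1.7366, K=6: 1.8244.
K = 6 is the first length at which the sum reaches 1.7500.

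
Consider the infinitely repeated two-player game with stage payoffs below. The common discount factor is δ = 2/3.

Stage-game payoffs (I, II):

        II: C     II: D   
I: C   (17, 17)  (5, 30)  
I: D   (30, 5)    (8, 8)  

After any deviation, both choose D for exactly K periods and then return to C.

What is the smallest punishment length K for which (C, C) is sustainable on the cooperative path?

IC: δ(1−δ^K)/(1−δ) ≥ (30−17)/(17−8) = 13/9.
With δ = 2/3: need 1 − δ^K ≥ 13/9·(1−2/3)/(2/3), i.e. δ^K ≤ 0.2778.
Since (2/3)^3 = 0.2963 and (2/3)^4 = 0.1975, the smallest such K is 4.

4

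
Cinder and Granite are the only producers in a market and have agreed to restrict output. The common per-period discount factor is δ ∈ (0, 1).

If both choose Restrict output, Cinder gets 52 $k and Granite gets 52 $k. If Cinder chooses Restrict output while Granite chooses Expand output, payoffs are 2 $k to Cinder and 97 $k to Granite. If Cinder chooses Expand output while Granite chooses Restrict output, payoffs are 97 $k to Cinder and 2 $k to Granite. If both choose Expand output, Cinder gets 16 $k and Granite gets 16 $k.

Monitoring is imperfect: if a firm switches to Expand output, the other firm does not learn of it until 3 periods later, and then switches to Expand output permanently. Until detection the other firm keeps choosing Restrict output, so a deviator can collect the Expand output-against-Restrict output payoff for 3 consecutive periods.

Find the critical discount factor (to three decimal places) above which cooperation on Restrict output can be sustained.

The best deviation is to choose Expand output for all 3 undetected periods, earning 97 each, then 16 forever once detected.
Deviation value: 97(1−δ^3)/(1−δ) + 16δ^3/(1−δ); cooperation value: 52/(1−δ).
IC: 52 ≥ 97(1−δ^3) + 16δ^3 = 97 − 81δ^3.
So δ^3 ≥ 45/81 = 5/9, giving δ ≥ (5/9)^(1/3) ≈ 0.822.

0.822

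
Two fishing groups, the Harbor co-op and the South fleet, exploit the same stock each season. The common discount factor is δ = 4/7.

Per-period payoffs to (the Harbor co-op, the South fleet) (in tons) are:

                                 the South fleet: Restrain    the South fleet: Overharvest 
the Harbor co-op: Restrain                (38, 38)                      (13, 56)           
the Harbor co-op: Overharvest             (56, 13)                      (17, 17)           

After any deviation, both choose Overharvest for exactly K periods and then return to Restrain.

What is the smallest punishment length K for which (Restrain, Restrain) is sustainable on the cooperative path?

No profitable deviation requires (38−17)(δ+…+δ^K) ≥ 56−38, i.e. δ+…+δ^K ≥ 6/7 ≈ 0.8571.
With δ = 4/7, the partial sums are K=1: 0.5714, K=2: 0.8980.
K = 2 is the first length at which the sum reaches 0.8571.

2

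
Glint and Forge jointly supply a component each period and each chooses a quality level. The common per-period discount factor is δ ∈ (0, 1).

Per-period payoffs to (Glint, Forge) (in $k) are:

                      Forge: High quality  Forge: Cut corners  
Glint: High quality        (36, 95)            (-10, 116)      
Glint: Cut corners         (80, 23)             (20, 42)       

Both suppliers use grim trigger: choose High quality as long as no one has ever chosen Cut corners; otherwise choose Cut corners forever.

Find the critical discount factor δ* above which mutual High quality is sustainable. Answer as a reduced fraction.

11/15

Glint's threshold: (80−36)/(80−20) = 11/15.
Forge's threshold: (116−95)/(116−42) = 21/74.
11/15 > 21/74, so Glint binds and δ* = 11/15.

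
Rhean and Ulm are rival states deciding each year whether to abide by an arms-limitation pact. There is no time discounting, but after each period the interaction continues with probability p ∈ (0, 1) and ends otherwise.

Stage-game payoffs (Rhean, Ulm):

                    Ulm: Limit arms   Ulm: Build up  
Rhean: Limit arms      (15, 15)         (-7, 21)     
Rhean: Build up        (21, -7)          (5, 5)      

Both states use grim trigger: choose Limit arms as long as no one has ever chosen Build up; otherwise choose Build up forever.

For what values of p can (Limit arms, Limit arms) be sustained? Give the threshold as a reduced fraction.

Expected cooperation value is 15 + p·15 + p²·15 + … = 15/(1−p); deviation gives 21 + p·5/(1−p).
15 ≥ 21(1−p) + 5p ⇒ 16p ≥ 6 ⇒ p ≥ 6/16 = 3/8.

3/8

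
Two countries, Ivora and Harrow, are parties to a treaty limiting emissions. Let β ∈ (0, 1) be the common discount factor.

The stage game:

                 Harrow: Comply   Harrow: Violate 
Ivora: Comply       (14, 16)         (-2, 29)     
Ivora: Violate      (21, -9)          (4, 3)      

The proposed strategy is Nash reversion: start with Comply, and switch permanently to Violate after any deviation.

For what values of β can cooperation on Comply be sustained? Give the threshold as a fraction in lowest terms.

1/2

Ivora: cooperation gives 14 each period; deviation gives 21 once then 4 forever.
  14/(1−β) ≥ 21 + 4β/(1−β) ⇒ β ≥ 7/17.
Harrow: cooperation gives 16 each period; deviation gives 29 once then 3 forever.
  β ≥ 13/26 = 1/2.
Both must hold, so the binding constraint is Harrow's: β ≥ 1/2.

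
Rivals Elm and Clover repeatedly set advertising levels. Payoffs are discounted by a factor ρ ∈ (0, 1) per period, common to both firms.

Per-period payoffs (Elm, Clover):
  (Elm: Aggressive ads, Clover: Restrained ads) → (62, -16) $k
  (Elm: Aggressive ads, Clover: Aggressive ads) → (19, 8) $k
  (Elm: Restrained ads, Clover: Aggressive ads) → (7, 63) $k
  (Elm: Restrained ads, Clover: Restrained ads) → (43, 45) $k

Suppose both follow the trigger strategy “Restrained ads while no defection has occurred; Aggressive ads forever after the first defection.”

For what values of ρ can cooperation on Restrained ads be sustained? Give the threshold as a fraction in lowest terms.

19/43

Elm: cooperation gives 43 each period; deviation gives 62 once then 19 forever.
  43/(1−ρ) ≥ 62 + 19ρ/(1−ρ) ⇒ ρ ≥ 19/43.
Clover: cooperation gives 45 each period; deviation gives 63 once then 8 forever.
  ρ ≥ 18/55.
Both must hold, so the binding constraint is Elm's: ρ ≥ 19/43.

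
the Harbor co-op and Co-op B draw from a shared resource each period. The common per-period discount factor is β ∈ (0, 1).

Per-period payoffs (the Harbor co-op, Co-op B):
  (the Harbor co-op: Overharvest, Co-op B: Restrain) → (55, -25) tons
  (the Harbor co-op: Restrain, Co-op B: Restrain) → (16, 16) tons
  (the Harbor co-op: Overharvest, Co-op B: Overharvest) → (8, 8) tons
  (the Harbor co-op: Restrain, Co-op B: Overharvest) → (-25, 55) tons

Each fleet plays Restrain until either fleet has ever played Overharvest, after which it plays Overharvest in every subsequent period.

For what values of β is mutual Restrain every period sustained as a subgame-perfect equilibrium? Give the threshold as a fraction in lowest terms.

One-period gain from deviating is 55 − 16 = 39. The loss is 16 − 8 = 8 in every subsequent period, with present value 8·β/(1−β).
Deviation is unprofitable when 8·β/(1−β) ≥ 39, i.e. β/(1−β) ≥ 39/8.
Equivalently β ≥ 39/(39+8) = 39/47.

39/47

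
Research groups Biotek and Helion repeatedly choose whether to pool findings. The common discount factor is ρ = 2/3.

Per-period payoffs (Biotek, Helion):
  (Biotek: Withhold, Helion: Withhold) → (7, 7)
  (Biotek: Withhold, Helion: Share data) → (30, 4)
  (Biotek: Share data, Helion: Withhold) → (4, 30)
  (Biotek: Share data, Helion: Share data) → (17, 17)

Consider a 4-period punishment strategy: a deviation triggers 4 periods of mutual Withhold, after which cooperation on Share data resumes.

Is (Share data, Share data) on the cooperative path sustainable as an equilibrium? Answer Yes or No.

Comparing payoff streams over the 5 periods until play realigns: cooperate → 17(1+ρ+…+ρ^4); deviate → 30 + 7(ρ+…+ρ^4).
Cooperation is sustained iff (17−7)(ρ+…+ρ^4) ≥ 30−17.
ρ+…+ρ^4 = 2/3·(1−(2/3)^4)/(1−2/3) = 1.6049, and (30−17)/(17−7) = 1.3000.
1.6049 ≥ 1.3000, so cooperation is sustainable.

Yes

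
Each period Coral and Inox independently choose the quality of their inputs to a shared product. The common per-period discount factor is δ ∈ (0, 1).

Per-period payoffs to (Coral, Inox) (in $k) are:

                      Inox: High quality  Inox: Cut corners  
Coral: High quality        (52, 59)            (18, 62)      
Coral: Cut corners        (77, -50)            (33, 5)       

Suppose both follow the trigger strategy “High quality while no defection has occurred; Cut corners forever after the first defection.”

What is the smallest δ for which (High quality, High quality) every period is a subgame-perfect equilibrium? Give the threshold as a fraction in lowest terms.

Coral: cooperation gives 52 each period; deviation gives 77 once then 33 forever.
  52/(1−δ) ≥ 77 + 33δ/(1−δ) ⇒ δ ≥ 25/44.
Inox: cooperation gives 59 each period; deviation gives 62 once then 5 forever.
  δ ≥ 3/57 = 1/19.
Both must hold, so the binding constraint is Coral's: δ ≥ 25/44.

25/44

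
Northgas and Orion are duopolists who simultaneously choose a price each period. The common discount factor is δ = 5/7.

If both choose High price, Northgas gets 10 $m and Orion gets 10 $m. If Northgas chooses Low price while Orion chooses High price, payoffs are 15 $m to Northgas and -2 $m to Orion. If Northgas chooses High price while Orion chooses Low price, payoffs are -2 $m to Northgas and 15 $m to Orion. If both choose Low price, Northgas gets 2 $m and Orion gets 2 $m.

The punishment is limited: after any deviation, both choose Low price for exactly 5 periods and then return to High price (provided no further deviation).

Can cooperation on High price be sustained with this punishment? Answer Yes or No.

Comparing payoff streams over the 6 periods until play realigns: cooperate → 10(1+δ+…+δ^5); deviate → 15 + 2(δ+…+δ^5).
Cooperation is sustained iff (10−2)(δ+…+δ^5) ≥ 15−10.
δ+…+δ^5 = 5/7·(1−(5/7)^5)/(1−5/7) = 2.0352, and (15−10)/(10−2) = 0.6250.
2.0352 ≥ 0.6250, so cooperation is sustainable.

Yes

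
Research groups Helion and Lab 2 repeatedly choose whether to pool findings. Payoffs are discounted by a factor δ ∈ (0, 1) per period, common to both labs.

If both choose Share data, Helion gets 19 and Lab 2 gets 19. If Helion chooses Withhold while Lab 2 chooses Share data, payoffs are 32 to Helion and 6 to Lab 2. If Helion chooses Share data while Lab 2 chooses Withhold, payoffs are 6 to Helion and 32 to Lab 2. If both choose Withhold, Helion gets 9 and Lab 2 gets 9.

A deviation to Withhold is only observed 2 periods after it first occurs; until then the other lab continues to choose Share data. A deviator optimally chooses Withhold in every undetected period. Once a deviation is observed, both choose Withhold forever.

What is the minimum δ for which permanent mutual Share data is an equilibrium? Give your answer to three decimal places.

0.752

A deviator earns 32 for 2 periods, then 9 forever; cooperating earns 19 forever. Multiplying the IC by (1−δ):
19 ≥ 32(1−δ^2) + 9δ^2, so 23·δ^2 ≥ 13 and δ^2 ≥ 13/23.
δ ≥ (13/23)^(1/2) ≈ 0.752.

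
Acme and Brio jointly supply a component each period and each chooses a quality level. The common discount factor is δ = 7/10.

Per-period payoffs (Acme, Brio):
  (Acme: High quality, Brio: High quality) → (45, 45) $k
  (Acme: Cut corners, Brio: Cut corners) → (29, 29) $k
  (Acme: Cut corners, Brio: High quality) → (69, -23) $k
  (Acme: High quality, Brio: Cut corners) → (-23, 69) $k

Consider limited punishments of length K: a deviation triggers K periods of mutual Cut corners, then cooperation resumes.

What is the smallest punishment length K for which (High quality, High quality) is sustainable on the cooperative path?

Need Σ_{k=1}^{K} δ^k ≥ (69−45)/(45−29) = 1.5000 at δ = 7/10.
At K = 2 the sum is 1.1900 < 1.5000; at K = 3 it is 1.5330 ≥ 1.5000.
So the minimum punishment length is K = 3.

3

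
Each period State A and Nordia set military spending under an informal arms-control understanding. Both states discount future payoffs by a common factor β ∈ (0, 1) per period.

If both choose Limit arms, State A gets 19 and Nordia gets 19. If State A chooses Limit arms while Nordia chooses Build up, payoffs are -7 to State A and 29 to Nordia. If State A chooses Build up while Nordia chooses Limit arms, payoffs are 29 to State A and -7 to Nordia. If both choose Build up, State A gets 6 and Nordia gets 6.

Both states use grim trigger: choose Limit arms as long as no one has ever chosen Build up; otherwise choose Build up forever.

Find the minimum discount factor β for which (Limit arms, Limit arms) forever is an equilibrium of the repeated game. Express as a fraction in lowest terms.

10/23

Cooperation forever yields 19 each period: 19/(1−β).
Deviating yields 29 once, then 6 forever: 29 + 6β/(1−β).
No profitable deviation requires 19/(1−β) ≥ 29 + 6β/(1−β).
Multiplying by (1−β): 19 ≥ 29(1−β) + 6β = 29 − 23β.
So 23β ≥ 10, i.e. β ≥ 10/23.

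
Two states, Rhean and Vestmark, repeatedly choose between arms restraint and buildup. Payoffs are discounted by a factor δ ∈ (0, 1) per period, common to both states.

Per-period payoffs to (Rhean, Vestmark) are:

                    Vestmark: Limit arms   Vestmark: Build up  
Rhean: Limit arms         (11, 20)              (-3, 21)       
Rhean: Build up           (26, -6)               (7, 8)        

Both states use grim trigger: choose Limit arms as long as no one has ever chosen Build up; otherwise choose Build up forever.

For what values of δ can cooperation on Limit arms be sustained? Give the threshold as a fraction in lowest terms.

15/19

For Rhean: deviation gain 26−11 = 15, per-period punishment loss 11−7 = 4. IC gives δ ≥ 15/19.
For Vestmark: gain 1, loss 12 per period, so δ ≥ 1/13.
The tighter constraint is Rhean's, so cooperation needs δ ≥ 15/19.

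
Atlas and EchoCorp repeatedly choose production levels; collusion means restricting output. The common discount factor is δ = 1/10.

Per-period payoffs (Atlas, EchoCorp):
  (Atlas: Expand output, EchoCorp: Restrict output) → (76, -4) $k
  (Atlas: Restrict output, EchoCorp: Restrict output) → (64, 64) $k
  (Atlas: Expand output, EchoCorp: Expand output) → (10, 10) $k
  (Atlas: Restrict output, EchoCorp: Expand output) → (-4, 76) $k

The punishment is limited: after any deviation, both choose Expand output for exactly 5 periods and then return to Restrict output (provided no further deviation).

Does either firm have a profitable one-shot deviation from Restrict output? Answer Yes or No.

Comparing payoff streams over the 6 periods until play realigns: cooperate → 64(1+δ+…+δ^5); deviate → 76 + 10(δ+…+δ^5).
Cooperation is sustained iff (64−10)(δ+…+δ^5) ≥ 76−64.
δ+…+δ^5 = 1/10·(1−(1/10)^5)/(1−1/10) = 0.1111, and (76−64)/(64−10) = 0.2222.
0.1111 < 0.2222, so cooperation is not sustainable.

Yes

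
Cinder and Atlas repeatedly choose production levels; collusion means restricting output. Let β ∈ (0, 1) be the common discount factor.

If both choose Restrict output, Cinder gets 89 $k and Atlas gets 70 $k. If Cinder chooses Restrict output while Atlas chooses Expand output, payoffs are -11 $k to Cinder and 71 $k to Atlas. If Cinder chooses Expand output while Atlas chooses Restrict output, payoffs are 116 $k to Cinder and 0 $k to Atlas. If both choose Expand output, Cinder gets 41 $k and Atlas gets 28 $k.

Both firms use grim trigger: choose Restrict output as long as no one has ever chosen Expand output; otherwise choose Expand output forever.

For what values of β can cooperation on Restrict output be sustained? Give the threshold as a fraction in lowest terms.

Cinder's threshold: (116−89)/(116−41) = 9/25.
Atlas's threshold: (71−70)/(71−28) = 1/43.
9/25 > 1/43, so Cinder binds and β* = 9/25.

9/25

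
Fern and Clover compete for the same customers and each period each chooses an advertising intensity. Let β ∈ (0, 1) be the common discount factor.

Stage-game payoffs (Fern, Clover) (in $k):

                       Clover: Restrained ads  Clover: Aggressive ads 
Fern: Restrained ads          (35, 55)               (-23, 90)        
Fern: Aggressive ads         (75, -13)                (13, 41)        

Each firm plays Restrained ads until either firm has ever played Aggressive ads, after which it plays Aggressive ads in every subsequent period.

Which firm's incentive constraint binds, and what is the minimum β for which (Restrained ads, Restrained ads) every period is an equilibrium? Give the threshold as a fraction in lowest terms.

For Fern: deviation gain 75−35 = 40, per-period punishment loss 35−13 = 22. IC gives β ≥ 40/62 = 20/31.
For Clover: gain 35, loss 14 per period, so β ≥ 35/49 = 5/7.
The tighter constraint is Clover's, so cooperation needs β ≥ 5/7.

Clover; β ≥ 5/7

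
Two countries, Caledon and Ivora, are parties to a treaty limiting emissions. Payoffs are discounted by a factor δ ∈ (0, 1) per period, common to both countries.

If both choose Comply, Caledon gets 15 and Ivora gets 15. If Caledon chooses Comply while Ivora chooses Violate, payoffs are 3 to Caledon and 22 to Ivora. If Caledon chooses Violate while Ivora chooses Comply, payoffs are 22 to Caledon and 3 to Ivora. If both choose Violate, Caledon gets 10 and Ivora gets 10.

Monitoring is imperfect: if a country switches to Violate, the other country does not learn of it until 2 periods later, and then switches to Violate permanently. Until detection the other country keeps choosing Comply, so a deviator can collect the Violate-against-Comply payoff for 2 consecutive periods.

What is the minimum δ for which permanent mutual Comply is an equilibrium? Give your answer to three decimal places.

0.764

A deviator earns 22 for 2 periods, then 10 forever; cooperating earns 15 forever. Multiplying the IC by (1−δ):
15 ≥ 22(1−δ^2) + 10δ^2, so 12·δ^2 ≥ 7 and δ^2 ≥ 7/12.
δ ≥ (7/12)^(1/2) ≈ 0.764.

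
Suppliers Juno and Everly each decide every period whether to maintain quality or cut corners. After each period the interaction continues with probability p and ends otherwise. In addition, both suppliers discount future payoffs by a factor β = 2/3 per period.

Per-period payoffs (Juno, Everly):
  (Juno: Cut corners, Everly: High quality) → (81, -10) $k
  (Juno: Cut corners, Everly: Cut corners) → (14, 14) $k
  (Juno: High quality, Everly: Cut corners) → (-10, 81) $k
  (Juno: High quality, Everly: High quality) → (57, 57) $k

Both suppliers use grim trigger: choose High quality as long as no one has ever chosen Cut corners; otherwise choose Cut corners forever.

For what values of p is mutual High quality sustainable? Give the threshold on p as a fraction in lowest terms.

36/67

With continuation probability p and discount β, the effective per-period discount factor is βp.
Grim-trigger IC: βp ≥ (81−57)/(81−14) = 24/67.
So p ≥ (24/67)/(2/3) = 36/67.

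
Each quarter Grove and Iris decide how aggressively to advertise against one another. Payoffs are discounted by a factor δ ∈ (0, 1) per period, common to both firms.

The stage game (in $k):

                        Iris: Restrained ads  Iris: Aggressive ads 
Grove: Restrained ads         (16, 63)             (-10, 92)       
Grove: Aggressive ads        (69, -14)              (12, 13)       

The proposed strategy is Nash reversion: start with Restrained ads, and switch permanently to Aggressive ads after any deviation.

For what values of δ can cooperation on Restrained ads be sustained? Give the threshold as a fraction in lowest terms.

Grove's threshold: (69−16)/(69−12) = 53/57.
Iris's threshold: (92−63)/(92−13) = 29/79.
53/57 > 29/79, so Grove binds and δ* = 53/57.

53/57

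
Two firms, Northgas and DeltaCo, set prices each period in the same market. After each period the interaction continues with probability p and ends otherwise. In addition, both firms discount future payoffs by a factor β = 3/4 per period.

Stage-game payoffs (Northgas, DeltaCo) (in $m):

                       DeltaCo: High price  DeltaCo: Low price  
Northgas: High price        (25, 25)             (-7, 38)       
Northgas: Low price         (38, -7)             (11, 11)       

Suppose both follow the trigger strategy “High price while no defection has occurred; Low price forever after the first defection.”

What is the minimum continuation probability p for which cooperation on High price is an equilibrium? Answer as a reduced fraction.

52/81

With continuation probability p and discount β, the effective per-period discount factor is βp.
Grim-trigger IC: βp ≥ (38−25)/(38−11) = 13/27.
So p ≥ (13/27)/(3/4) = 52/81.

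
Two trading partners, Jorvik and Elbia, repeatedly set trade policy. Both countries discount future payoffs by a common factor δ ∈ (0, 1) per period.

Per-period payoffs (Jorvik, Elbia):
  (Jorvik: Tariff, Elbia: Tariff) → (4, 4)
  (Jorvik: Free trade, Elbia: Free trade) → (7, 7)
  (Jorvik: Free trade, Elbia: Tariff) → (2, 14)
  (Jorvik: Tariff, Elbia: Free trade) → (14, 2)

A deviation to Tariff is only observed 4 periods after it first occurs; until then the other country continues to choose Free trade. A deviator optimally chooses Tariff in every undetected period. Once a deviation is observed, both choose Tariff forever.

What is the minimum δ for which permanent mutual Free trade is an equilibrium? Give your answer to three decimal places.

0.915

Deviating for the 4 undetected periods gains 14−7 = 7 per period over cooperation, then loses 7−4 = 3 per period forever once punishment starts.
Gain: 7(1 + δ + … + δ^3); loss: 3·δ^4/(1−δ).
No profitable deviation ⇔ 7(1−δ^4) ≤ 3·δ^4, i.e. δ^4 ≥ 7/(7+3) = 7/10.
Hence δ ≥ (7/10)^(1/4) ≈ 0.915.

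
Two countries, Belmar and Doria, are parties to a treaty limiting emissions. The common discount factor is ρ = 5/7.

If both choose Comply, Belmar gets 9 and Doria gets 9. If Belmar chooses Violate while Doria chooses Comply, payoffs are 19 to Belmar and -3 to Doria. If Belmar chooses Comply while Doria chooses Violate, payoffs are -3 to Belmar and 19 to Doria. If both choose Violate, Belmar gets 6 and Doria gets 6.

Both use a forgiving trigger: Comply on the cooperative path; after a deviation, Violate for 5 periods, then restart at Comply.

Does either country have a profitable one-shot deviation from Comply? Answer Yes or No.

Comparing payoff streams over the 6 periods until play realigns: cooperate → 9(1+ρ+…+ρ^5); deviate → 19 + 6(ρ+…+ρ^5).
Cooperation is sustained iff (9−6)(ρ+…+ρ^5) ≥ 19−9.
ρ+…+ρ^5 = 5/7·(1−(5/7)^5)/(1−5/7) = 2.0352, and (19−9)/(9−6) = 3.3333.
2.0352 < 3.3333, so cooperation is not sustainable.

Yes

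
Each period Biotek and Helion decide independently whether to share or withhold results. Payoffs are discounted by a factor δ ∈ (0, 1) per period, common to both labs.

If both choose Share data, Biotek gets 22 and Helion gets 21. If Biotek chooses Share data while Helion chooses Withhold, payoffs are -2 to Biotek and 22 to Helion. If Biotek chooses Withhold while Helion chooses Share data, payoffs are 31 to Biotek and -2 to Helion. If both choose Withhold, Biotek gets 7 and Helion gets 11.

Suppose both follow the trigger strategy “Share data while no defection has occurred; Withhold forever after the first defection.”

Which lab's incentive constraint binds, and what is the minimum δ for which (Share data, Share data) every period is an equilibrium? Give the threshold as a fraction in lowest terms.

Biotek: cooperation gives 22 each period; deviation gives 31 once then 7 forever.
  22/(1−δ) ≥ 31 + 7δ/(1−δ) ⇒ δ ≥ 9/24 = 3/8.
Helion: cooperation gives 21 each period; deviation gives 22 once then 11 forever.
  δ ≥ 1/11.
Both must hold, so the binding constraint is Biotek's: δ ≥ 3/8.

Biotek; δ ≥ 3/8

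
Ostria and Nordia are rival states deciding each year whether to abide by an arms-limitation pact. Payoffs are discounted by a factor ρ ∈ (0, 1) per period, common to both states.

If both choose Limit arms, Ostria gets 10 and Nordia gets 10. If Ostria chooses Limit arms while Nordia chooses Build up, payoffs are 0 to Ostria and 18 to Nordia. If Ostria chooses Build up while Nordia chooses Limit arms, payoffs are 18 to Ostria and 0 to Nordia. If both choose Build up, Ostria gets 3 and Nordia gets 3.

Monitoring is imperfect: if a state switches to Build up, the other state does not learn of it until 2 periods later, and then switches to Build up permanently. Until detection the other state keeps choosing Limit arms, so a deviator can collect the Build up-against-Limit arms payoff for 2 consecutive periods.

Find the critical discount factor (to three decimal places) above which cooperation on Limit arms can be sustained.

0.730

Deviating for the 2 undetected periods gains 18−10 = 8 per period over cooperation, then loses 10−3 = 7 per period forever once punishment starts.
Gain: 8(1 + ρ + … + ρ^1); loss: 7·ρ^2/(1−ρ).
No profitable deviation ⇔ 8(1−ρ^2) ≤ 7·ρ^2, i.e. ρ^2 ≥ 8/(8+7) = 8/15.
Hence ρ ≥ (8/15)^(1/2) ≈ 0.730.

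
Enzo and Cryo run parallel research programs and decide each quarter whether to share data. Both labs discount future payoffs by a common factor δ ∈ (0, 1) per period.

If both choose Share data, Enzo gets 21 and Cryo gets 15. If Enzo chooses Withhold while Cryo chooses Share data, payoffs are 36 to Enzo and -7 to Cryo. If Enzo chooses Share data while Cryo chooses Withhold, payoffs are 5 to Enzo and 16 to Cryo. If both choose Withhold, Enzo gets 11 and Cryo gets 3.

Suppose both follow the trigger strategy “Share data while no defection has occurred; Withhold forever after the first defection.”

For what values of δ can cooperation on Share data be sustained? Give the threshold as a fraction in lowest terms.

3/5

Enzo's threshold: (36−21)/(36−11) = 3/5.
Cryo's threshold: (16−15)/(16−3) = 1/13.
3/5 > 1/13, so Enzo binds and δ* = 3/5.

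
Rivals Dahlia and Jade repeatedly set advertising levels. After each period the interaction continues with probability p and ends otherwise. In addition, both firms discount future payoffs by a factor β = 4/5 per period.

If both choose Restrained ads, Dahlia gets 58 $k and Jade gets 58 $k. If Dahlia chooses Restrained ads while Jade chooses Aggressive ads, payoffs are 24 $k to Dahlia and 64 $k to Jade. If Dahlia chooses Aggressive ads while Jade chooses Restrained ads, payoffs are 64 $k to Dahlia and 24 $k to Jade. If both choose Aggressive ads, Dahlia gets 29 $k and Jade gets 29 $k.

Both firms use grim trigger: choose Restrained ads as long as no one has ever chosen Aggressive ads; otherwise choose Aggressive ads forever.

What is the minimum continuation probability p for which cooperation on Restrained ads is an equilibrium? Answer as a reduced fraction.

3/14

With continuation probability p and discount β, the effective per-period discount factor is βp.
Grim-trigger IC: βp ≥ (64−58)/(64−29) = 6/35.
So p ≥ (6/35)/(4/5) = 3/14.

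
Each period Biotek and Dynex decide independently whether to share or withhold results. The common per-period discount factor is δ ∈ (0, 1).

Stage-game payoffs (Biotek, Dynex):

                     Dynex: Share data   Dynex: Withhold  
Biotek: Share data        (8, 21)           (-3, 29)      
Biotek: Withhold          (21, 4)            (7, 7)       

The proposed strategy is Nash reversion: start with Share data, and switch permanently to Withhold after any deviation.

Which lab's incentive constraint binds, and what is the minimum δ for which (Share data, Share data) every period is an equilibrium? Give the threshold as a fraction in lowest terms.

Biotek: cooperation gives 8 each period; deviation gives 21 once then 7 forever.
  8/(1−δ) ≥ 21 + 7δ/(1−δ) ⇒ δ ≥ 13/14.
Dynex: cooperation gives 21 each period; deviation gives 29 once then 7 forever.
  δ ≥ 8/22 = 4/11.
Both must hold, so the binding constraint is Biotek's: δ ≥ 13/14.

Biotek; δ ≥ 13/14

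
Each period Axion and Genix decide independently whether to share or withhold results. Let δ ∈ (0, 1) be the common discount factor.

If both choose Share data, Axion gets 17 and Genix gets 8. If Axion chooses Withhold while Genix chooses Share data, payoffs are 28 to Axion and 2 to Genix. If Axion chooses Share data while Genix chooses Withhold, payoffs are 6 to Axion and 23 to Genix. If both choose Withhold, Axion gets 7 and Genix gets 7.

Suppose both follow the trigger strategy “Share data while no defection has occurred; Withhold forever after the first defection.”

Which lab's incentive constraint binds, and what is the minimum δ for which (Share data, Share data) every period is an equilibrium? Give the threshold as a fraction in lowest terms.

Genix; δ ≥ 15/16

Axion's threshold: (28−17)/(28−7) = 11/21.
Genix's threshold: (23−8)/(23−7) = 15/16.
11/21 < 15/16, so Genix binds and δ* = 15/16.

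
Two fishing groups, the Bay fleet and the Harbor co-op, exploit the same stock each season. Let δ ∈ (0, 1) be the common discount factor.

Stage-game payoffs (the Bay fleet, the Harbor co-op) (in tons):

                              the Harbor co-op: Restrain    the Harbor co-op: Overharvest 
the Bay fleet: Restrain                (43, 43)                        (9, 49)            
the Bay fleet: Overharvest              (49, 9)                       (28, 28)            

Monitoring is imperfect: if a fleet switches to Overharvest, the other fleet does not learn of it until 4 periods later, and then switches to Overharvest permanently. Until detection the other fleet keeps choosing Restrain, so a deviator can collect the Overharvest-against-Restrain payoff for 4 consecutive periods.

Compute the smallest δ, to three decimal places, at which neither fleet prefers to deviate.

0.731

A deviator earns 49 for 4 periods, then 28 forever; cooperating earns 43 forever. Multiplying the IC by (1−δ):
43 ≥ 49(1−δ^4) + 28δ^4, so 21·δ^4 ≥ 6 and δ^4 ≥ 2/7.
δ ≥ (2/7)^(1/4) ≈ 0.731.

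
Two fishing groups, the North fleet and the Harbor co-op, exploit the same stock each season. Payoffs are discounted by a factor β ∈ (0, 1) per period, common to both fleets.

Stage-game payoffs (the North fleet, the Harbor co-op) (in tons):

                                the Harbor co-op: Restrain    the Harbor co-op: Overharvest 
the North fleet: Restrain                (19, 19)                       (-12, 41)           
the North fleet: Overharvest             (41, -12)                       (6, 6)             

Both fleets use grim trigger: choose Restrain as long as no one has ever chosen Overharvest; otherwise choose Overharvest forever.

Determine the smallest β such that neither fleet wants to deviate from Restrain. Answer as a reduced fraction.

22/35

19/(1−β) ≥ 41 + 6β/(1−β)
19 ≥ 41 − 35β
β ≥ 22/35.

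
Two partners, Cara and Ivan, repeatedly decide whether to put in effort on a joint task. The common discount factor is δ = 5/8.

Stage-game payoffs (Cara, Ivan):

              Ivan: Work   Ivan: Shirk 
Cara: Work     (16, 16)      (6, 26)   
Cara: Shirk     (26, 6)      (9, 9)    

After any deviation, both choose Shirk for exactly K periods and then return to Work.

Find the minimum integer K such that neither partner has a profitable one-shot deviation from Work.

5

Need Σ_{k=1}^{K} δ^k ≥ (26−16)/(16−9) = 1.4286 at δ = 5/8.
At K = 4 the sum is 1.4124 < 1.4286; at K = 5 it is 1.5077 ≥ 1.4286.
So the minimum punishment length is K = 5.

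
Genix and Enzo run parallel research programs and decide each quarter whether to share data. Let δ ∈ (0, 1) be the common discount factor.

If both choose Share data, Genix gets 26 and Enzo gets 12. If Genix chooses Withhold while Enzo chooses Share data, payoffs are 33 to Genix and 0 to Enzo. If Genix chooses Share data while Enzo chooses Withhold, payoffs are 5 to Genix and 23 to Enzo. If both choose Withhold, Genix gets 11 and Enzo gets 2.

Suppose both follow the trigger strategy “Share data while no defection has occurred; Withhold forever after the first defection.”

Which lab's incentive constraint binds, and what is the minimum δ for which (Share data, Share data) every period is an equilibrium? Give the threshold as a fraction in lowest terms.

Genix's threshold: (33−26)/(33−11) = 7/22.
Enzo's threshold: (23−12)/(23−2) = 11/21.
7/22 < 11/21, so Enzo binds and δ* = 11/21.

Enzo; δ ≥ 11/21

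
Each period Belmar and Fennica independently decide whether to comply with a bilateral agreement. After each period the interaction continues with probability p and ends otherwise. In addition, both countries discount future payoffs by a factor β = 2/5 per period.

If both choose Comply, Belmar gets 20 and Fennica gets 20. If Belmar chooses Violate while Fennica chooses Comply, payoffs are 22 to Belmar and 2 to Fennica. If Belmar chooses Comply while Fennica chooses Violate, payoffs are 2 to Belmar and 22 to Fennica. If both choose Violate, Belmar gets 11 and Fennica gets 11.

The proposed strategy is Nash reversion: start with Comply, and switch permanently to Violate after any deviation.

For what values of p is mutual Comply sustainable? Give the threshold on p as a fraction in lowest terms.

Expected continuation weight on next period's payoff is β·p = 2/5·p, which plays the role of the discount factor.
Cooperation requires 2/5·p ≥ (22−20)/(22−11) = 2/11, hence p ≥ 5/11.

5/11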